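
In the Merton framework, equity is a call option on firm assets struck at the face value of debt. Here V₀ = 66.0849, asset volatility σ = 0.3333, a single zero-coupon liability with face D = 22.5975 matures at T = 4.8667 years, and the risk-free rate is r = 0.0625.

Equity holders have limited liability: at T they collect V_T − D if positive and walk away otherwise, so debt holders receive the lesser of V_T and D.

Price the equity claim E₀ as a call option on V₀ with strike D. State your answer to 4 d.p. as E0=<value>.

d₁ = [ln(V₀/D) + (r + σ²/2)T] / (σ√T)
   = [ln(66.0849/22.5975) + (0.0625 + 0.5·0.3333²)·4.8667] / (0.3333·√4.8667)
   = [1.073101 + 0.574487] / 0.735280 = 2.240763
d₂ = d₁ − σ√T = 2.240763 − 0.735280 = 1.505484
N(d₁) = 0.987479,  N(d₂) = 0.933900,  e^(−rT) = 0.737736
E₀ = V₀·N(d₁) − D·e^(−rT)·N(d₂)
   = 66.0849·0.987479 − 22.5975·0.737736·0.933900 = 49.688424

E0=49.6884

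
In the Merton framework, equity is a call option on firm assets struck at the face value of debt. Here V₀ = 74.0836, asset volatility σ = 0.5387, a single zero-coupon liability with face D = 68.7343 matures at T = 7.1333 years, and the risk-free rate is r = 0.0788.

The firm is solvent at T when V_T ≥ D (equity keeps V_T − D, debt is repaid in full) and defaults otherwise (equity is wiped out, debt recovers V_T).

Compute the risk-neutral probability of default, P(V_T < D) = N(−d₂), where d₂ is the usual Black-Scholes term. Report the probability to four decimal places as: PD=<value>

PD=0.6090

d₁ = [ln(V₀/D) + (r + σ²/2)T] / (σ√T)
   = [ln(74.0836/68.7343) + (0.0788 + 0.5·0.5387²)·7.1333] / (0.5387·√7.1333)
   = [0.074946 + 1.597138] / 1.438773 = 1.162159
d₂ = d₁ − σ√T = 1.162159 − 1.438773 = -0.276613
risk-neutral PD = N(−d₂) = N(0.276613) = 0.608961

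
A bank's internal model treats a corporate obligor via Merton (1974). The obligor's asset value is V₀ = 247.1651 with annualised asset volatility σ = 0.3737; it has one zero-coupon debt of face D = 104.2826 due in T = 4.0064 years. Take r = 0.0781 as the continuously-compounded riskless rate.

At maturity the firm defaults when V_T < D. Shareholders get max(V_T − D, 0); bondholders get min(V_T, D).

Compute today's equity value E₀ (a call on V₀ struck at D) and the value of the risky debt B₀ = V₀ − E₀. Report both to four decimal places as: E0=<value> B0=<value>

d₁ = [ln(V₀/D) + (r + σ²/2)T] / (σ√T)
   = [ln(247.1651/104.2826) + (0.0781 + 0.5·0.3737²)·4.0064] / (0.3737·√4.0064)
   = [0.862952 + 0.592650] / 0.747998 = 1.945998
d₂ = d₁ − σ√T = 1.945998 − 0.747998 = 1.198000
N(d₁) = 0.974173,  N(d₂) = 0.884542,  e^(−rT) = 0.731323
E₀ = V₀·N(d₁) − D·e^(−rT)·N(d₂)
   = 247.1651·0.974173 − 104.2826·0.731323·0.884542 = 173.322521
B₀ = V₀ − E₀ = 247.1651 − 173.322521 = 73.842579

E0=173.3225 B0=73.8426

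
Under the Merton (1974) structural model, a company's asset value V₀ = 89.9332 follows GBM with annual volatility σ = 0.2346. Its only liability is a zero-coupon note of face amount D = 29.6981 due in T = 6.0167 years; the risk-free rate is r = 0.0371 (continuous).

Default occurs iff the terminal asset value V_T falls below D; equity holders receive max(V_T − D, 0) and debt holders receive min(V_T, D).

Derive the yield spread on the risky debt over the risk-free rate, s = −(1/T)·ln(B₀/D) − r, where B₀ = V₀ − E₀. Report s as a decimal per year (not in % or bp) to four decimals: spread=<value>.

spread=0.0006

d₁ = [ln(V₀/D) + (r + σ²/2)T] / (σ√T)
   = [ln(89.9332/29.6981) + (0.0371 + 0.5·0.2346²)·6.0167] / (0.2346·√6.0167)
   = [1.107984 + 0.388791] / 0.575449 = 2.601053
d₂ = d₁ − σ√T = 2.601053 − 0.575449 = 2.025604
N(d₁) = 0.995353,  N(d₂) = 0.978597,  e^(−rT) = 0.799939
E₀ = V₀·N(d₁) − D·e^(−rT)·N(d₂)
   = 89.9332·0.995353 − 29.6981·0.799939·0.978597 = 66.267072
B₀ = V₀ − E₀ = 89.9332 − 66.267072 = 23.666128
spread = −(1/T)·ln(B₀/D) − r = −(1/6.0167)·ln(23.666128/29.6981) − 0.0371 = 0.00063468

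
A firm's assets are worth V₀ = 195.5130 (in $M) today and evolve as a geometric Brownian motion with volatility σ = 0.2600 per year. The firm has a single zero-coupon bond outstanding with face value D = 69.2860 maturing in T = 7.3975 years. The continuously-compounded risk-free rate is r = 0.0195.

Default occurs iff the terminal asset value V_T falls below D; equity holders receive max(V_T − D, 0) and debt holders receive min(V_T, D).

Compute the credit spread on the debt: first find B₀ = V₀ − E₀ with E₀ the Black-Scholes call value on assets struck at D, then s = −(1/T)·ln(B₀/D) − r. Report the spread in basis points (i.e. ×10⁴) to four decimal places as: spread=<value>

spread=32.7154

d₁ = [ln(V₀/D) + (r + σ²/2)T] / (σ√T)
   = [ln(195.5130/69.2860) + (0.0195 + 0.5·0.2600²)·7.3975] / (0.2600·√7.3975)
   = [1.037384 + 0.394287] / 0.707157 = 2.024544
d₂ = d₁ − σ√T = 2.024544 − 0.707157 = 1.317387
N(d₁) = 0.978543,  N(d₂) = 0.906146,  e^(−rT) = 0.865670
E₀ = V₀·N(d₁) − D·e^(−rT)·N(d₂)
   = 195.5130·0.978543 − 69.2860·0.865670·0.906146 = 136.968311
B₀ = V₀ − E₀ = 195.5130 − 136.968311 = 58.544689
spread = −(1/T)·ln(B₀/D) − r = −(1/7.3975)·ln(58.544689/69.2860) − 0.0195 = 0.00327154
in basis points: 0.00327154 × 10⁴ = 32.7154 bp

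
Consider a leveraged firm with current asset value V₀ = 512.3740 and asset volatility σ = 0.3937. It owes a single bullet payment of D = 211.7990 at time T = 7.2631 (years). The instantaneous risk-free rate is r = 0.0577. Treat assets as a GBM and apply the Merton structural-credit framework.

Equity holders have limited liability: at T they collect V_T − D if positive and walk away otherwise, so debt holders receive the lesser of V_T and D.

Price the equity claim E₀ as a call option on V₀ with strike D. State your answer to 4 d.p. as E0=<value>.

E0=386.7450

d₁ = [ln(V₀/D) + (r + σ²/2)T] / (σ√T)
   = [ln(512.3740/211.7990) + (0.0577 + 0.5·0.3937²)·7.2631] / (0.3937·√7.2631)
   = [0.883417 + 0.981970] / 1.061027 = 1.758096
d₂ = d₁ − σ√T = 1.758096 − 1.061027 = 0.697069
N(d₁) = 0.960634,  N(d₂) = 0.757120,  e^(−rT) = 0.657651
E₀ = V₀·N(d₁) − D·e^(−rT)·N(d₂)
   = 512.3740·0.960634 − 211.7990·0.657651·0.757120 = 386.744955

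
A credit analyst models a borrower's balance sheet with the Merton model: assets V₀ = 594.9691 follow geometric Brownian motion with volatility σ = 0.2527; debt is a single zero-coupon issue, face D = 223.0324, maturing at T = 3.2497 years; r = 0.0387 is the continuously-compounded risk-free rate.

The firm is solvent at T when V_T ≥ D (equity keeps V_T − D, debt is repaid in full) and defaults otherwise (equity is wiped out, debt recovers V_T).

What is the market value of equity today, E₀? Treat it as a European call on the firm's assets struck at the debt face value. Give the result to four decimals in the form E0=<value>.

d₁ = [ln(V₀/D) + (r + σ²/2)T] / (σ√T)
   = [ln(594.9691/223.0324) + (0.0387 + 0.5·0.2527²)·3.2497] / (0.2527·√3.2497)
   = [0.981192 + 0.229522] / 0.455540 = 2.657754
d₂ = d₁ − σ√T = 2.657754 − 0.455540 = 2.202214
N(d₁) = 0.996067,  N(d₂) = 0.986175,  e^(−rT) = 0.881823
E₀ = V₀·N(d₁) − D·e^(−rT)·N(d₂)
   = 594.9691·0.996067 − 223.0324·0.881823·0.986175 = 398.672840

E0=398.6728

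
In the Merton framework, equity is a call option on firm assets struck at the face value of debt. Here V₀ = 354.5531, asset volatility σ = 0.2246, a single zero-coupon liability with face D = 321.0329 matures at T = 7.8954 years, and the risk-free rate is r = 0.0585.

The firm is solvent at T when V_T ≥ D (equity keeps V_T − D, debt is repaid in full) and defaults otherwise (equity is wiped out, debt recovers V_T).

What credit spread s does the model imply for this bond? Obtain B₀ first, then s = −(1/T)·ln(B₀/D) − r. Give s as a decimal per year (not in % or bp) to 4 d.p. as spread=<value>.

spread=0.0110

d₁ = [ln(V₀/D) + (r + σ²/2)T] / (σ√T)
   = [ln(354.5531/321.0329) + (0.0585 + 0.5·0.2246²)·7.8954] / (0.2246·√7.8954)
   = [0.099315 + 0.661023] / 0.631098 = 1.204786
d₂ = d₁ − σ√T = 1.204786 − 0.631098 = 0.573688
N(d₁) = 0.885857,  N(d₂) = 0.716910,  e^(−rT) = 0.630097
E₀ = V₀·N(d₁) − D·e^(−rT)·N(d₂)
   = 354.5531·0.885857 − 321.0329·0.630097·0.716910 = 169.065273
B₀ = V₀ − E₀ = 354.5531 − 169.065273 = 185.487827
spread = −(1/T)·ln(B₀/D) − r = −(1/7.8954)·ln(185.487827/321.0329) − 0.0585 = 0.01097772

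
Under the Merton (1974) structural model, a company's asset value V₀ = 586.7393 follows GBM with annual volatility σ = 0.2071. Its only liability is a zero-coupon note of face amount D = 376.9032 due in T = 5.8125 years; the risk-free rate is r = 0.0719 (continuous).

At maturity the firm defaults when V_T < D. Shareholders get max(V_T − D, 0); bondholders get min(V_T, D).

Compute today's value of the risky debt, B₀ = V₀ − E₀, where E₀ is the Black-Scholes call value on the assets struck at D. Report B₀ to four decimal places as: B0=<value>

d₁ = [ln(V₀/D) + (r + σ²/2)T] / (σ√T)
   = [ln(586.7393/376.9032) + (0.0719 + 0.5·0.2071²)·5.8125] / (0.2071·√5.8125)
   = [0.442592 + 0.542569] / 0.499300 = 1.973085
d₂ = d₁ − σ√T = 1.973085 − 0.499300 = 1.473785
N(d₁) = 0.975757,  N(d₂) = 0.929730,  e^(−rT) = 0.658416
E₀ = V₀·N(d₁) − D·e^(−rT)·N(d₂)
   = 586.7393·0.975757 − 376.9032·0.658416·0.929730 = 341.794091
B₀ = V₀ − E₀ = 586.7393 − 341.794091 = 244.945209

B0=244.9452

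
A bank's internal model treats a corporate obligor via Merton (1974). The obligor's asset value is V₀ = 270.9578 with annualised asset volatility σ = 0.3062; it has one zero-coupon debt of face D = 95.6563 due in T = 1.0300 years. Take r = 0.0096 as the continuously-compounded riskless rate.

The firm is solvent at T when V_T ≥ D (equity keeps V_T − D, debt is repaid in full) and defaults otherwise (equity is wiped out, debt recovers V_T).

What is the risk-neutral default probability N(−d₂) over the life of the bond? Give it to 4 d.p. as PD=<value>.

PD=0.0006

d₁ = [ln(V₀/D) + (r + σ²/2)T] / (σ√T)
   = [ln(270.9578/95.6563) + (0.0096 + 0.5·0.3062²)·1.0300] / (0.3062·√1.0300)
   = [1.041202 + 0.058174] / 0.310759 = 3.537709
d₂ = d₁ − σ√T = 3.537709 − 0.310759 = 3.226950
risk-neutral PD = N(−d₂) = N(-3.226950) = 0.000626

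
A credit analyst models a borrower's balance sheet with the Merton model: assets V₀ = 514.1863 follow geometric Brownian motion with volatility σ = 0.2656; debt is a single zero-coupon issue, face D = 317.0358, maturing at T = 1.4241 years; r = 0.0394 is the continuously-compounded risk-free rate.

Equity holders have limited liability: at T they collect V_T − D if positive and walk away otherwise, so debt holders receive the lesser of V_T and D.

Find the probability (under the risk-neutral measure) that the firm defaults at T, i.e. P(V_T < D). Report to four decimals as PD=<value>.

d₁ = [ln(V₀/D) + (r + σ²/2)T] / (σ√T)
   = [ln(514.1863/317.0358) + (0.0394 + 0.5·0.2656²)·1.4241] / (0.2656·√1.4241)
   = [0.483571 + 0.106340] / 0.316956 = 1.861179
d₂ = d₁ − σ√T = 1.861179 − 0.316956 = 1.544223
risk-neutral PD = N(−d₂) = N(-1.544223) = 0.061267

PD=0.0613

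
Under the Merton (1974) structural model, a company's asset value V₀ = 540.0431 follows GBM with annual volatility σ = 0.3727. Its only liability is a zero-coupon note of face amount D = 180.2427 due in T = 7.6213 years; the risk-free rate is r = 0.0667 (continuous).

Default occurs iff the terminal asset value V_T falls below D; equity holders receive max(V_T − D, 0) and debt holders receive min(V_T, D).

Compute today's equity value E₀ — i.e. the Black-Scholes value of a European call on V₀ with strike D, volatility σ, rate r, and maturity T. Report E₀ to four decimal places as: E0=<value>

d₁ = [ln(V₀/D) + (r + σ²/2)T] / (σ√T)
   = [ln(540.0431/180.2427) + (0.0667 + 0.5·0.3727²)·7.6213] / (0.3727·√7.6213)
   = [1.097345 + 1.037660] / 1.028902 = 2.075033
d₂ = d₁ − σ√T = 2.075033 − 1.028902 = 1.046131
N(d₁) = 0.981008,  N(d₂) = 0.852250,  e^(−rT) = 0.601493
E₀ = V₀·N(d₁) − D·e^(−rT)·N(d₂)
   = 540.0431·0.981008 − 180.2427·0.601493·0.852250 = 437.390351

E0=437.3904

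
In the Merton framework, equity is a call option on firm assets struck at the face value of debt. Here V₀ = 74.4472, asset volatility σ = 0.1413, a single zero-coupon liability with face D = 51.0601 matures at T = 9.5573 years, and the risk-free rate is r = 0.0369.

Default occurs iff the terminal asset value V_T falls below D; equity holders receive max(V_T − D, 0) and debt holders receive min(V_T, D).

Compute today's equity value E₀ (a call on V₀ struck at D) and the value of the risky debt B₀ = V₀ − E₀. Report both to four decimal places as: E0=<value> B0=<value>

E0=38.9971 B0=35.4501

d₁ = [ln(V₀/D) + (r + σ²/2)T] / (σ√T)
   = [ln(74.4472/51.0601) + (0.0369 + 0.5·0.1413²)·9.5573] / (0.1413·√9.5573)
   = [0.377087 + 0.448073] / 0.436827 = 1.888985
d₂ = d₁ − σ√T = 1.888985 − 0.436827 = 1.452158
N(d₁) = 0.970553,  N(d₂) = 0.926771,  e^(−rT) = 0.702813
E₀ = V₀·N(d₁) − D·e^(−rT)·N(d₂)
   = 74.4472·0.970553 − 51.0601·0.702813·0.926771 = 38.997125
B₀ = V₀ − E₀ = 74.4472 − 38.997125 = 35.450075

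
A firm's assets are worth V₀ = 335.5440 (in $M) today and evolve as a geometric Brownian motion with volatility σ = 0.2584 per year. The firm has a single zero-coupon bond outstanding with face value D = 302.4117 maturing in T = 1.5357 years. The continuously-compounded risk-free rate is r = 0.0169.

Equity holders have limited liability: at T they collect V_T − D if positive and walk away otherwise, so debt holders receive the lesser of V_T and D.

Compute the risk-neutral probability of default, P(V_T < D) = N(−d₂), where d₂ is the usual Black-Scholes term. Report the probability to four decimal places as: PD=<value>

d₁ = [ln(V₀/D) + (r + σ²/2)T] / (σ√T)
   = [ln(335.5440/302.4117) + (0.0169 + 0.5·0.2584²)·1.5357] / (0.2584·√1.5357)
   = [0.103964 + 0.077223] / 0.320218 = 0.565824
d₂ = d₁ − σ√T = 0.565824 − 0.320218 = 0.245606
risk-neutral PD = N(−d₂) = N(-0.245606) = 0.402994

PD=0.4030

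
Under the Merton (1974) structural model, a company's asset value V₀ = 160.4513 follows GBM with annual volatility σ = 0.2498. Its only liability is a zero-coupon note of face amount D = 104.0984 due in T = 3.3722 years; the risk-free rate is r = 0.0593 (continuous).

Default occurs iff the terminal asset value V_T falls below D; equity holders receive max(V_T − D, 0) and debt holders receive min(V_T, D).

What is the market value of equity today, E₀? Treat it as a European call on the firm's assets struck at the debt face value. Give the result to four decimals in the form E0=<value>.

E0=77.2418

d₁ = [ln(V₀/D) + (r + σ²/2)T] / (σ√T)
   = [ln(160.4513/104.0984) + (0.0593 + 0.5·0.2498²)·3.3722] / (0.2498·√3.3722)
   = [0.432654 + 0.305184] / 0.458722 = 1.608466
d₂ = d₁ − σ√T = 1.608466 − 0.458722 = 1.149745
N(d₁) = 0.946133,  N(d₂) = 0.874875,  e^(−rT) = 0.818754
E₀ = V₀·N(d₁) − D·e^(−rT)·N(d₂)
   = 160.4513·0.946133 − 104.0984·0.818754·0.874875 = 77.241834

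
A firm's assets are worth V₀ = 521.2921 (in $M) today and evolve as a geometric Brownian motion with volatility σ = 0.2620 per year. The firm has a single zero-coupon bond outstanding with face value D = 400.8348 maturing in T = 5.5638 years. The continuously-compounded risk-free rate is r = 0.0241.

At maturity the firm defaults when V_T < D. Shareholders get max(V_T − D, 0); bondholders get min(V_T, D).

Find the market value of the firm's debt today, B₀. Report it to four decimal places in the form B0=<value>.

B0=310.0272

d₁ = [ln(V₀/D) + (r + σ²/2)T] / (σ√T)
   = [ln(521.2921/400.8348) + (0.0241 + 0.5·0.2620²)·5.5638] / (0.2620·√5.5638)
   = [0.262761 + 0.325048] / 0.617998 = 0.951151
d₂ = d₁ − σ√T = 0.951151 − 0.617998 = 0.333153
N(d₁) = 0.829236,  N(d₂) = 0.630491,  e^(−rT) = 0.874513
E₀ = V₀·N(d₁) − D·e^(−rT)·N(d₂)
   = 521.2921·0.829236 − 400.8348·0.874513·0.630491 = 211.264946
B₀ = V₀ − E₀ = 521.2921 − 211.264946 = 310.027154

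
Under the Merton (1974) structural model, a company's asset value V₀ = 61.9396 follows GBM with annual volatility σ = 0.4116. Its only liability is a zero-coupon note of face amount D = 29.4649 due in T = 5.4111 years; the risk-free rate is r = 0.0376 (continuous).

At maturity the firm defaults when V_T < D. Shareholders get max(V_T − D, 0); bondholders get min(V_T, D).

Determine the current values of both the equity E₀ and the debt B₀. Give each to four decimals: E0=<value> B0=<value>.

E0=40.8265 B0=21.1131

d₁ = [ln(V₀/D) + (r + σ²/2)T] / (σ√T)
   = [ln(61.9396/29.4649) + (0.0376 + 0.5·0.4116²)·5.4111] / (0.4116·√5.4111)
   = [0.742960 + 0.661817] / 0.957455 = 1.467200
d₂ = d₁ − σ√T = 1.467200 − 0.957455 = 0.509745
N(d₁) = 0.928839,  N(d₂) = 0.694885,  e^(−rT) = 0.815905
E₀ = V₀·N(d₁) − D·e^(−rT)·N(d₂)
   = 61.9396·0.928839 − 29.4649·0.815905·0.694885 = 40.826500
B₀ = V₀ − E₀ = 61.9396 − 40.826500 = 21.113100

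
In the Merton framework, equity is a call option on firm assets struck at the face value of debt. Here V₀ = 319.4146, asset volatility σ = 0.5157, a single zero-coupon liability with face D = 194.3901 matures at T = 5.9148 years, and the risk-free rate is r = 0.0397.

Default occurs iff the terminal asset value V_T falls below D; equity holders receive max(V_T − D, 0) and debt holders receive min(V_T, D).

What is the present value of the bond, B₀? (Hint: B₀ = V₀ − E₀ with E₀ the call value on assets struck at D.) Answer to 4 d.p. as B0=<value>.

B0=110.2824

d₁ = [ln(V₀/D) + (r + σ²/2)T] / (σ√T)
   = [ln(319.4146/194.3901) + (0.0397 + 0.5·0.5157²)·5.9148] / (0.5157·√5.9148)
   = [0.496623 + 1.021328] / 1.254201 = 1.210293
d₂ = d₁ − σ√T = 1.210293 − 1.254201 = -0.043908
N(d₁) = 0.886917,  N(d₂) = 0.482489,  e^(−rT) = 0.790715
E₀ = V₀·N(d₁) − D·e^(−rT)·N(d₂)
   = 319.4146·0.886917 − 194.3901·0.790715·0.482489 = 209.132159
B₀ = V₀ − E₀ = 319.4146 − 209.132159 = 110.282441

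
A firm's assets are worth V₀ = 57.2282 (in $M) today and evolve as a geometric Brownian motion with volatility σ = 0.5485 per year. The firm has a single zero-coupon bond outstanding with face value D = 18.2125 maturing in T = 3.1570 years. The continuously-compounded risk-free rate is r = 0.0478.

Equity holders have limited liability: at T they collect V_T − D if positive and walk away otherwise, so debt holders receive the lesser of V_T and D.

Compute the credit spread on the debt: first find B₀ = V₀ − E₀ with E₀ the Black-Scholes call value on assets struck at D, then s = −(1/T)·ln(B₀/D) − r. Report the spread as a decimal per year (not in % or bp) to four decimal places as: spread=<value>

d₁ = [ln(V₀/D) + (r + σ²/2)T] / (σ√T)
   = [ln(57.2282/18.2125) + (0.0478 + 0.5·0.5485²)·3.1570] / (0.5485·√3.1570)
   = [1.144939 + 0.625800] / 0.974572 = 1.816940
d₂ = d₁ − σ√T = 1.816940 − 0.974572 = 0.842368
N(d₁) = 0.965387,  N(d₂) = 0.800209,  e^(−rT) = 0.859930
E₀ = V₀·N(d₁) − D·e^(−rT)·N(d₂)
   = 57.2282·0.965387 − 18.2125·0.859930·0.800209 = 42.714902
B₀ = V₀ − E₀ = 57.2282 − 42.714902 = 14.513298
spread = −(1/T)·ln(B₀/D) − r = −(1/3.1570)·ln(14.513298/18.2125) − 0.0478 = 0.02411728

spread=0.0241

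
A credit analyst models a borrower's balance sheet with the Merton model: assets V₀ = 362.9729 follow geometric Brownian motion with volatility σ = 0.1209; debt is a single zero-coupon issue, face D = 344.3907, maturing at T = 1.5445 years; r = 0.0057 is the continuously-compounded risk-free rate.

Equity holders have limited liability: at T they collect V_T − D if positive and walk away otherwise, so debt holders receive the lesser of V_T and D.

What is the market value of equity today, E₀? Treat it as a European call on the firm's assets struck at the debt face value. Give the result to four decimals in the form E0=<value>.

E0=33.6208

d₁ = [ln(V₀/D) + (r + σ²/2)T] / (σ√T)
   = [ln(362.9729/344.3907) + (0.0057 + 0.5·0.1209²)·1.5445] / (0.1209·√1.5445)
   = [0.052551 + 0.020091] / 0.150252 = 0.483474
d₂ = d₁ − σ√T = 0.483474 − 0.150252 = 0.333222
N(d₁) = 0.685620,  N(d₂) = 0.630517,  e^(−rT) = 0.991235
E₀ = V₀·N(d₁) − D·e^(−rT)·N(d₂)
   = 362.9729·0.685620 − 344.3907·0.991235·0.630517 = 33.620824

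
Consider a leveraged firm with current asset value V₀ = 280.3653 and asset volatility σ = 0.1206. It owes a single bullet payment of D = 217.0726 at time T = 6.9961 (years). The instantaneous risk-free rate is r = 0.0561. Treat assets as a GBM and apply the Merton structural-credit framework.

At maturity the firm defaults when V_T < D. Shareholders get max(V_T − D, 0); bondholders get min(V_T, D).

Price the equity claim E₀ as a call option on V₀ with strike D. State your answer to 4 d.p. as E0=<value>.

E0=134.2571

d₁ = [ln(V₀/D) + (r + σ²/2)T] / (σ√T)
   = [ln(280.3653/217.0726) + (0.0561 + 0.5·0.1206²)·6.9961] / (0.1206·√6.9961)
   = [0.255862 + 0.443358] / 0.318989 = 2.191989
d₂ = d₁ − σ√T = 2.191989 − 0.318989 = 1.873000
N(d₁) = 0.985810,  N(d₂) = 0.969466,  e^(−rT) = 0.675379
E₀ = V₀·N(d₁) − D·e^(−rT)·N(d₂)
   = 280.3653·0.985810 − 217.0726·0.675379·0.969466 = 134.257092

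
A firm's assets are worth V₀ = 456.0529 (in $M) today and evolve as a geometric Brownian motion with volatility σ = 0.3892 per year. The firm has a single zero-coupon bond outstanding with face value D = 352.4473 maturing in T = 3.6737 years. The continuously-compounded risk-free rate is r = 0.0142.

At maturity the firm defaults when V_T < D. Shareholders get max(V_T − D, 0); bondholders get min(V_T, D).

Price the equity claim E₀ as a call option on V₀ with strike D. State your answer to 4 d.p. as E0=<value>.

E0=184.9694

d₁ = [ln(V₀/D) + (r + σ²/2)T] / (σ√T)
   = [ln(456.0529/352.4473) + (0.0142 + 0.5·0.3892²)·3.6737] / (0.3892·√3.6737)
   = [0.257708 + 0.330406] / 0.745976 = 0.788382
d₂ = d₁ − σ√T = 0.788382 − 0.745976 = 0.042407
N(d₁) = 0.784763,  N(d₂) = 0.516913,  e^(−rT) = 0.949171
E₀ = V₀·N(d₁) − D·e^(−rT)·N(d₂)
   = 456.0529·0.784763 − 352.4473·0.949171·0.516913 = 184.969446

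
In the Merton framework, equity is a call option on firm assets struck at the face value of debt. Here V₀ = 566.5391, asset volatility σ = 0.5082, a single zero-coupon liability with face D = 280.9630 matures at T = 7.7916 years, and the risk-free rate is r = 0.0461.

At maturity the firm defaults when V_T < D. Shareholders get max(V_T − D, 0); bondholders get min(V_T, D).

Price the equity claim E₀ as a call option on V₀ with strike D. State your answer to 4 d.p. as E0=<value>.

E0=424.3346

d₁ = [ln(V₀/D) + (r + σ²/2)T] / (σ√T)
   = [ln(566.5391/280.9630) + (0.0461 + 0.5·0.5082²)·7.7916] / (0.5082·√7.7916)
   = [0.701323 + 1.365350] / 1.418561 = 1.456880
d₂ = d₁ − σ√T = 1.456880 − 1.418561 = 0.038319
N(d₁) = 0.927425,  N(d₂) = 0.515283,  e^(−rT) = 0.698240
E₀ = V₀·N(d₁) − D·e^(−rT)·N(d₂)
   = 566.5391·0.927425 − 280.9630·0.698240·0.515283 = 424.334613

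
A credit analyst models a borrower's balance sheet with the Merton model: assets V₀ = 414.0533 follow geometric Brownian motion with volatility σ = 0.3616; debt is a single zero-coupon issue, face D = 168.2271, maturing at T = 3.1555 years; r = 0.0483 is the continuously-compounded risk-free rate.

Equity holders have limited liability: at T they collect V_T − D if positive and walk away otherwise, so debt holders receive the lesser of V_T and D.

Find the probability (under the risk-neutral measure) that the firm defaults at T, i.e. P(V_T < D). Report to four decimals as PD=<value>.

PD=0.0937

d₁ = [ln(V₀/D) + (r + σ²/2)T] / (σ√T)
   = [ln(414.0533/168.2271) + (0.0483 + 0.5·0.3616²)·3.1555] / (0.3616·√3.1555)
   = [0.900680 + 0.358709] / 0.642336 = 1.960637
d₂ = d₁ − σ√T = 1.960637 − 0.642336 = 1.318301
risk-neutral PD = N(−d₂) = N(-1.318301) = 0.093702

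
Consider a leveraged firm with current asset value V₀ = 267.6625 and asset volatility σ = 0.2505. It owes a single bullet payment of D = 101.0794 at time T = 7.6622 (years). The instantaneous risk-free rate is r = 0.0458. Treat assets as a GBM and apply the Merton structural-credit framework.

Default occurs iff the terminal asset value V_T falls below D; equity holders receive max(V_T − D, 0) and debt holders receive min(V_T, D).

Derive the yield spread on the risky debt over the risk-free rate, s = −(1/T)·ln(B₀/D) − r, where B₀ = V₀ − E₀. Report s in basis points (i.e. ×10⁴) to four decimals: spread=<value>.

spread=18.1436

d₁ = [ln(V₀/D) + (r + σ²/2)T] / (σ√T)
   = [ln(267.6625/101.0794) + (0.0458 + 0.5·0.2505²)·7.6622] / (0.2505·√7.6622)
   = [0.973821 + 0.591331] / 0.693401 = 2.257210
d₂ = d₁ − σ√T = 2.257210 − 0.693401 = 1.563809
N(d₁) = 0.988003,  N(d₂) = 0.941069,  e^(−rT) = 0.704034
E₀ = V₀·N(d₁) − D·e^(−rT)·N(d₂)
   = 267.6625·0.988003 − 101.0794·0.704034·0.941069 = 197.481641
B₀ = V₀ − E₀ = 267.6625 − 197.481641 = 70.180859
spread = −(1/T)·ln(B₀/D) − r = −(1/7.6622)·ln(70.180859/101.0794) − 0.0458 = 0.00181436
in basis points: 0.00181436 × 10⁴ = 18.1436 bp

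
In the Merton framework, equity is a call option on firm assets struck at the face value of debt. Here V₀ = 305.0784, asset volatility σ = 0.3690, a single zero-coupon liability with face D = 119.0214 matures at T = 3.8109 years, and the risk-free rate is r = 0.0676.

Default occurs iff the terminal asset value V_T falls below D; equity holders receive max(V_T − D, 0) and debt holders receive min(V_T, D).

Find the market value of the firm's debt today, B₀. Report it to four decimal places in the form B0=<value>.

B0=89.6980

d₁ = [ln(V₀/D) + (r + σ²/2)T] / (σ√T)
   = [ln(305.0784/119.0214) + (0.0676 + 0.5·0.3690²)·3.8109] / (0.3690·√3.8109)
   = [0.941265 + 0.517065] / 0.720344 = 2.024491
d₂ = d₁ − σ√T = 2.024491 − 0.720344 = 1.304146
N(d₁) = 0.978540,  N(d₂) = 0.903908,  e^(−rT) = 0.772891
E₀ = V₀·N(d₁) − D·e^(−rT)·N(d₂)
   = 305.0784·0.978540 − 119.0214·0.772891·0.903908 = 215.380405
B₀ = V₀ − E₀ = 305.0784 − 215.380405 = 89.697995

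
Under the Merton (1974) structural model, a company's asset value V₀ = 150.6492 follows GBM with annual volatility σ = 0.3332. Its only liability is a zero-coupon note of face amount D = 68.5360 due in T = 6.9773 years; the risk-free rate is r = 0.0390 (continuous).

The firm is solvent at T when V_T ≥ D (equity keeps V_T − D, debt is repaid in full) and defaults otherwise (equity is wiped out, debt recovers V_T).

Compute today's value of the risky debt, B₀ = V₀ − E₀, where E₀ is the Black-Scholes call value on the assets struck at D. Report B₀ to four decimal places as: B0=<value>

B0=48.1392

d₁ = [ln(V₀/D) + (r + σ²/2)T] / (σ√T)
   = [ln(150.6492/68.5360) + (0.0390 + 0.5·0.3332²)·6.9773] / (0.3332·√6.9773)
   = [0.787595 + 0.659432] / 0.880134 = 1.644099
d₂ = d₁ − σ√T = 1.644099 − 0.880134 = 0.763965
N(d₁) = 0.949922,  N(d₂) = 0.777556,  e^(−rT) = 0.761767
E₀ = V₀·N(d₁) − D·e^(−rT)·N(d₂)
   = 150.6492·0.949922 − 68.5360·0.761767·0.777556 = 102.510010
B₀ = V₀ − E₀ = 150.6492 − 102.510010 = 48.139190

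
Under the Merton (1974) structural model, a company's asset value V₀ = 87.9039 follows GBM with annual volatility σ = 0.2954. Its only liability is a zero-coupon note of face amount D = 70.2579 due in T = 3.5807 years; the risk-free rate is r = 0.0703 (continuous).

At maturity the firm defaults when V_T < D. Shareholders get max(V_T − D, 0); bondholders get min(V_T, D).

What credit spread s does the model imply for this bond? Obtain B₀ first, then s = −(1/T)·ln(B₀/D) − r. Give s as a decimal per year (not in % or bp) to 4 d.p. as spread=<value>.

spread=0.0221

d₁ = [ln(V₀/D) + (r + σ²/2)T] / (σ√T)
   = [ln(87.9039/70.2579) + (0.0703 + 0.5·0.2954²)·3.5807] / (0.2954·√3.5807)
   = [0.224071 + 0.407951] / 0.558978 = 1.130676
d₂ = d₁ − σ√T = 1.130676 − 0.558978 = 0.571698
N(d₁) = 0.870904,  N(d₂) = 0.716237,  e^(−rT) = 0.777460
E₀ = V₀·N(d₁) − D·e^(−rT)·N(d₂)
   = 87.9039·0.870904 − 70.2579·0.777460·0.716237 = 37.433092
B₀ = V₀ − E₀ = 87.9039 − 37.433092 = 50.470808
spread = −(1/T)·ln(B₀/D) − r = −(1/3.5807)·ln(50.470808/70.2579) − 0.0703 = 0.02207793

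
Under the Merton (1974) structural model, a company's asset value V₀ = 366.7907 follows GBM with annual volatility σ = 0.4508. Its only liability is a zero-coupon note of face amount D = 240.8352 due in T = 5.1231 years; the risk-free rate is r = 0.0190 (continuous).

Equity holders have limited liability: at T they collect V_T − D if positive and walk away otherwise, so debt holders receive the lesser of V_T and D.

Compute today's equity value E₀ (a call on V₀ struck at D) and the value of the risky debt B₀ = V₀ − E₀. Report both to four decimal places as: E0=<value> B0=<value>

d₁ = [ln(V₀/D) + (r + σ²/2)T] / (σ√T)
   = [ln(366.7907/240.8352) + (0.0190 + 0.5·0.4508²)·5.1231] / (0.4508·√5.1231)
   = [0.420679 + 0.617899] / 1.020353 = 1.017861
d₂ = d₁ − σ√T = 1.017861 − 1.020353 = -0.002492
N(d₁) = 0.845628,  N(d₂) = 0.499006,  e^(−rT) = 0.907248
E₀ = V₀·N(d₁) − D·e^(−rT)·N(d₂)
   = 366.7907·0.845628 − 240.8352·0.907248·0.499006 = 201.136994
B₀ = V₀ − E₀ = 366.7907 − 201.136994 = 165.653706

E0=201.1370 B0=165.6537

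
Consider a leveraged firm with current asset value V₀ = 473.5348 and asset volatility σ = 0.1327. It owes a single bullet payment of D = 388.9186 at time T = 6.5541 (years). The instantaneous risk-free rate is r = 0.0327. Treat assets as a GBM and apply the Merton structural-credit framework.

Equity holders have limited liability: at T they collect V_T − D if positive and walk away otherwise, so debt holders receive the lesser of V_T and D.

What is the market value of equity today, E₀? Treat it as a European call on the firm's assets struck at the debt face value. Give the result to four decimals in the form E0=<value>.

d₁ = [ln(V₀/D) + (r + σ²/2)T] / (σ√T)
   = [ln(473.5348/388.9186) + (0.0327 + 0.5·0.1327²)·6.5541] / (0.1327·√6.5541)
   = [0.196855 + 0.272026] / 0.339725 = 1.380178
d₂ = d₁ − σ√T = 1.380178 − 0.339725 = 1.040453
N(d₁) = 0.916234,  N(d₂) = 0.850935,  e^(−rT) = 0.807091
E₀ = V₀·N(d₁) − D·e^(−rT)·N(d₂)
   = 473.5348·0.916234 − 388.9186·0.807091·0.850935 = 166.766409

E0=166.7664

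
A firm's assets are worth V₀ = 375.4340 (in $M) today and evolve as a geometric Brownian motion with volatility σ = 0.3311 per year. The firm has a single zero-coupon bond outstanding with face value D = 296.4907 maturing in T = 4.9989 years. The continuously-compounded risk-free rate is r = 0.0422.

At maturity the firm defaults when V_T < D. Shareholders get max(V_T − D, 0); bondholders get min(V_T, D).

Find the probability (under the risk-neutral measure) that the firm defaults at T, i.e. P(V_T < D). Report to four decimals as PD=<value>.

d₁ = [ln(V₀/D) + (r + σ²/2)T] / (σ√T)
   = [ln(375.4340/296.4907) + (0.0422 + 0.5·0.3311²)·4.9989] / (0.3311·√4.9989)
   = [0.236067 + 0.484961] / 0.740281 = 0.973993
d₂ = d₁ − σ√T = 0.973993 − 0.740281 = 0.233712
risk-neutral PD = N(−d₂) = N(-0.233712) = 0.407604

PD=0.4076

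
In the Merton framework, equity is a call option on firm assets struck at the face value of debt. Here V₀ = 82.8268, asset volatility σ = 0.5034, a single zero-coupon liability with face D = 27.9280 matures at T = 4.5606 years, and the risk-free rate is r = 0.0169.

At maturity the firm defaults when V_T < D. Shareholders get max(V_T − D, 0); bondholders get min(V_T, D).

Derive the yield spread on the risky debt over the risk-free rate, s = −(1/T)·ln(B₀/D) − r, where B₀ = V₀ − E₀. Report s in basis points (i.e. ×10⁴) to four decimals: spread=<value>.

d₁ = [ln(V₀/D) + (r + σ²/2)T] / (σ√T)
   = [ln(82.8268/27.9280) + (0.0169 + 0.5·0.5034²)·4.5606] / (0.5034·√4.5606)
   = [1.087122 + 0.654929] / 1.075039 = 1.620453
d₂ = d₁ − σ√T = 1.620453 − 1.075039 = 0.545414
N(d₁) = 0.947433,  N(d₂) = 0.707266,  e^(−rT) = 0.925821
E₀ = V₀·N(d₁) − D·e^(−rT)·N(d₂)
   = 82.8268·0.947433 − 27.9280·0.925821·0.707266 = 60.185506
B₀ = V₀ − E₀ = 82.8268 − 60.185506 = 22.641294
spread = −(1/T)·ln(B₀/D) − r = −(1/4.5606)·ln(22.641294/27.9280) − 0.0169 = 0.02911464
in basis points: 0.02911464 × 10⁴ = 291.1464 bp

spread=291.1464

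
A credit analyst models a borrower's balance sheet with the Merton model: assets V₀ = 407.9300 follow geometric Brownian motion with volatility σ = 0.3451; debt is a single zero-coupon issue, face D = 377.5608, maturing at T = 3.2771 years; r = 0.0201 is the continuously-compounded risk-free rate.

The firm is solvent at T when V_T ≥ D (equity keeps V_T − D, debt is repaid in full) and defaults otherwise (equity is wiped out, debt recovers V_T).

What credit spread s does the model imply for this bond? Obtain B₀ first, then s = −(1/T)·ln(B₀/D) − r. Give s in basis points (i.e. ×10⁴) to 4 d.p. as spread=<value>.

d₁ = [ln(V₀/D) + (r + σ²/2)T] / (σ√T)
   = [ln(407.9300/377.5608) + (0.0201 + 0.5·0.3451²)·3.2771] / (0.3451·√3.2771)
   = [0.077364 + 0.261011] / 0.624726 = 0.541637
d₂ = d₁ − σ√T = 0.541637 − 0.624726 = -0.083089
N(d₁) = 0.705966,  N(d₂) = 0.466890,  e^(−rT) = 0.936253
E₀ = V₀·N(d₁) − D·e^(−rT)·N(d₂)
   = 407.9300·0.705966 − 377.5608·0.936253·0.466890 = 122.942444
B₀ = V₀ − E₀ = 407.9300 − 122.942444 = 284.987556
spread = −(1/T)·ln(B₀/D) − r = −(1/3.2771)·ln(284.987556/377.5608) − 0.0201 = 0.06573385
in basis points: 0.06573385 × 10⁴ = 657.3385 bp

spread=657.3385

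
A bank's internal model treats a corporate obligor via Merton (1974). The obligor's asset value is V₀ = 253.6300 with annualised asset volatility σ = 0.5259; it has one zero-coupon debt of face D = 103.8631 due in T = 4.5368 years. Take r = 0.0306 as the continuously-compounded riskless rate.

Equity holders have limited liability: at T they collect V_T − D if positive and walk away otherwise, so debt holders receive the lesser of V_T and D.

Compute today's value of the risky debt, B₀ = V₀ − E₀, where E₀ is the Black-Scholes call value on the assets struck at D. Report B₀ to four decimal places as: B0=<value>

d₁ = [ln(V₀/D) + (r + σ²/2)T] / (σ√T)
   = [ln(253.6300/103.8631) + (0.0306 + 0.5·0.5259²)·4.5368] / (0.5259·√4.5368)
   = [0.892803 + 0.766199] / 1.120155 = 1.481047
d₂ = d₁ − σ√T = 1.481047 − 1.120155 = 0.360893
N(d₁) = 0.930703,  N(d₂) = 0.640910,  e^(−rT) = 0.870379
E₀ = V₀·N(d₁) − D·e^(−rT)·N(d₂)
   = 253.6300·0.930703 − 103.8631·0.870379·0.640910 = 178.115735
B₀ = V₀ − E₀ = 253.6300 − 178.115735 = 75.514265

B0=75.5143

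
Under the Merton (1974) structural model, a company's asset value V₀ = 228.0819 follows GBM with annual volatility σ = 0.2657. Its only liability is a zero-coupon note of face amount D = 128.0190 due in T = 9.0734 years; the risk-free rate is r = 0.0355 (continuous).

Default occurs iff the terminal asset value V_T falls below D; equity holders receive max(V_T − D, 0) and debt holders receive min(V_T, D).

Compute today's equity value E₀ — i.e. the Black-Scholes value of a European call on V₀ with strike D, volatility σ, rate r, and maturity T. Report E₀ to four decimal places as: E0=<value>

E0=142.5417

d₁ = [ln(V₀/D) + (r + σ²/2)T] / (σ√T)
   = [ln(228.0819/128.0190) + (0.0355 + 0.5·0.2657²)·9.0734] / (0.2657·√9.0734)
   = [0.577526 + 0.642381] / 0.800344 = 1.524229
d₂ = d₁ − σ√T = 1.524229 − 0.800344 = 0.723885
N(d₁) = 0.936274,  N(d₂) = 0.765432,  e^(−rT) = 0.724622
E₀ = V₀·N(d₁) − D·e^(−rT)·N(d₂)
   = 228.0819·0.936274 − 128.0190·0.724622·0.765432 = 142.541665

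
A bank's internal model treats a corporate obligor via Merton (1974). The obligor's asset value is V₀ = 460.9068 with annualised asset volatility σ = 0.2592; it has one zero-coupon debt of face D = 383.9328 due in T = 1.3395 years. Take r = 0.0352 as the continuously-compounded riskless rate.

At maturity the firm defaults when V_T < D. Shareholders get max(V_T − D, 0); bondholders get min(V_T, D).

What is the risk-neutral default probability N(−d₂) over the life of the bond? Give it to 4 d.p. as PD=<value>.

d₁ = [ln(V₀/D) + (r + σ²/2)T] / (σ√T)
   = [ln(460.9068/383.9328) + (0.0352 + 0.5·0.2592²)·1.3395] / (0.2592·√1.3395)
   = [0.182728 + 0.092147] / 0.299990 = 0.916284
d₂ = d₁ − σ√T = 0.916284 − 0.299990 = 0.616294
risk-neutral PD = N(−d₂) = N(-0.616294) = 0.268850

PD=0.2689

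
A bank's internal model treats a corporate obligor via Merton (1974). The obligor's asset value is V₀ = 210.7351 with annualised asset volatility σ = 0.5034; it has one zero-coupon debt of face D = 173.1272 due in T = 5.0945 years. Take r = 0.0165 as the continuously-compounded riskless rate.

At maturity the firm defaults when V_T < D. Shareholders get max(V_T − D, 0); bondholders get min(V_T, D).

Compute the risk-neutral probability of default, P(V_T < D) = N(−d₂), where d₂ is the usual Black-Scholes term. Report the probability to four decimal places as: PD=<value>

d₁ = [ln(V₀/D) + (r + σ²/2)T] / (σ√T)
   = [ln(210.7351/173.1272) + (0.0165 + 0.5·0.5034²)·5.0945] / (0.5034·√5.0945)
   = [0.196575 + 0.729562] / 1.136224 = 0.815101
d₂ = d₁ − σ√T = 0.815101 − 1.136224 = -0.321123
risk-neutral PD = N(−d₂) = N(0.321123) = 0.625942

PD=0.6259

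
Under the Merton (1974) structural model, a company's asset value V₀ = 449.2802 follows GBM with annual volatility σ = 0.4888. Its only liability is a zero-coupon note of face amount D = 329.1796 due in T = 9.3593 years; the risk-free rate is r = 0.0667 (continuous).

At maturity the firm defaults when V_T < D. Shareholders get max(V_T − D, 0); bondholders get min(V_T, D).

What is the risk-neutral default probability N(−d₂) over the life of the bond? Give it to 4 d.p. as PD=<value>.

d₁ = [ln(V₀/D) + (r + σ²/2)T] / (σ√T)
   = [ln(449.2802/329.1796) + (0.0667 + 0.5·0.4888²)·9.3593] / (0.4888·√9.3593)
   = [0.311043 + 1.742353] / 1.495385 = 1.373156
d₂ = d₁ − σ√T = 1.373156 − 1.495385 = -0.122229
risk-neutral PD = N(−d₂) = N(0.122229) = 0.548641

PD=0.5486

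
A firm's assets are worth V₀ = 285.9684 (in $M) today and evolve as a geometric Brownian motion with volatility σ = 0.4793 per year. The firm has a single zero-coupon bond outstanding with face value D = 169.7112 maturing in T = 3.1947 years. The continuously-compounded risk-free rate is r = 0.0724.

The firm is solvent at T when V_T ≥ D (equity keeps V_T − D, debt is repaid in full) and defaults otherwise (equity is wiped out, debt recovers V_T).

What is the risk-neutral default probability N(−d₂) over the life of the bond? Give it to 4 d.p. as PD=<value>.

d₁ = [ln(V₀/D) + (r + σ²/2)T] / (σ√T)
   = [ln(285.9684/169.7112) + (0.0724 + 0.5·0.4793²)·3.1947] / (0.4793·√3.1947)
   = [0.521783 + 0.598253] / 0.856688 = 1.307403
d₂ = d₁ − σ√T = 1.307403 − 0.856688 = 0.450716
risk-neutral PD = N(−d₂) = N(-0.450716) = 0.326097

PD=0.3261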